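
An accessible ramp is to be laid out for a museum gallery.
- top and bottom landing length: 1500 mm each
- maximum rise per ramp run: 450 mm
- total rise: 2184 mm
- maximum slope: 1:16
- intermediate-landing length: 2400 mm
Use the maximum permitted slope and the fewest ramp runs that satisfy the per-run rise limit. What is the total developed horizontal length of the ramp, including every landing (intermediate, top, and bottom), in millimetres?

2184 / 450 = 4.85, so 5 ramp runs are needed. That means 4 intermediate landings.
Ramp run (horizontal) at 1:16: 2184 × 16 = 34944 mm.
Intermediate landings: 4 × 2400 = 9600 mm.
Top and bottom landings: 2 × 1500 = 3000 mm.
Total = 34944 + 9600 + 3000 = 47544 mm.

47544 mm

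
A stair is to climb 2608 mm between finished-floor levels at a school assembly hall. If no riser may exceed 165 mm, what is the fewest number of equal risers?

16 risers

2608 / 165 = 15.806 → round up to 16 risers.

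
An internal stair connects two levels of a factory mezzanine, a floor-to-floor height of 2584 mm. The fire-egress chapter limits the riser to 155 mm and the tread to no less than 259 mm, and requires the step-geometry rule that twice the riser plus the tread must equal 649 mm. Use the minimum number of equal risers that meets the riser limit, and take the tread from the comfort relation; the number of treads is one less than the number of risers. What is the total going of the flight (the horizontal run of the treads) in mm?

5520 mm

2584 / 155 = 16.671 → round up to 17 risers.
Each riser is 2584/17 = 152 mm (≤ 155 mm).
From 2R + T = 649: T = 649 − 304 = 345 mm.
Going = (17 − 1) × 345 = 5520 mm.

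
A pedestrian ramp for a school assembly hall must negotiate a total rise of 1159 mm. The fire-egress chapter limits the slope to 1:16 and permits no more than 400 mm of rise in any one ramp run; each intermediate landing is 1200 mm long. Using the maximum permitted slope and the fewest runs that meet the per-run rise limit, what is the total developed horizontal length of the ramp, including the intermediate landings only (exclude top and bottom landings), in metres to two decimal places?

20.94 m

1159 / 400 = 2.90, so 3 ramp runs are needed. That means 2 intermediate landings.
Ramp run (horizontal) at 1:16: 1159 × 16 = 18544 mm.
2 intermediate landings contribute 2 × 1200 = 2400 mm.
Developed length = 18544 + 2400 = 20944 mm.
= 20.94 m.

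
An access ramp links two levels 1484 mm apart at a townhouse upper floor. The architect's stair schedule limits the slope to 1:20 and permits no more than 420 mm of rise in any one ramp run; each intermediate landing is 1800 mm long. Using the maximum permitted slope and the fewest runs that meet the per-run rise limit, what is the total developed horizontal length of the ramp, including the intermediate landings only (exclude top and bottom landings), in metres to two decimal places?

At most 420 each: 1484/420 = 3.53, giving 4 ramp runs. That means 3 intermediate landings.
Ramp run (horizontal) at 1:20: 1484 × 20 = 29680 mm.
3 intermediate landings contribute 3 × 1800 = 5400 mm.
Total developed length = 29680 + 5400 = 35080 mm.
= 35.08 m.

35.08 m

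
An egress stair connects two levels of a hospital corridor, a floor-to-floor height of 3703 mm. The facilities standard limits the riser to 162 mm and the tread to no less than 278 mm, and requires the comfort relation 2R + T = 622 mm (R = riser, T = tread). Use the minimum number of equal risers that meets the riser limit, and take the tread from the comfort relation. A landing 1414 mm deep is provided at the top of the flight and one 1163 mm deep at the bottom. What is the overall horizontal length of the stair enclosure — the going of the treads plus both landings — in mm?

9177 mm

⌈3703/162⌉ = 23 risers.
Riser R = 3703 / 23 = 161 mm, within the 162 mm limit.
T = 622 − 2·161 = 300 mm, which satisfies the 278 mm minimum.
Going = (23 − 1) × 300 = 6600 mm.
Add landings: 6600 + 1414 + 1163 = 9177 mm.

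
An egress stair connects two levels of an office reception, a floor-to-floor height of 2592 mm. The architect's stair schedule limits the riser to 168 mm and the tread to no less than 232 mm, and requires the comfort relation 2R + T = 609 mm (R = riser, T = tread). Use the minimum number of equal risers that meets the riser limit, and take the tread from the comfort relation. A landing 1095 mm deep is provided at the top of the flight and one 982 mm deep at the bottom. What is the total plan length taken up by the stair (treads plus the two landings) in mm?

⌈2592/168⌉ = 16 risers.
R = 2592 ÷ 16 = 162 mm.
T = 609 − 2·162 = 285 mm, which satisfies the 232 mm minimum.
16 risers give 15 treads; going = 15 × 285 = 4275 mm.
Add landings: 4275 + 1095 + 982 = 6352 mm.

6352 mm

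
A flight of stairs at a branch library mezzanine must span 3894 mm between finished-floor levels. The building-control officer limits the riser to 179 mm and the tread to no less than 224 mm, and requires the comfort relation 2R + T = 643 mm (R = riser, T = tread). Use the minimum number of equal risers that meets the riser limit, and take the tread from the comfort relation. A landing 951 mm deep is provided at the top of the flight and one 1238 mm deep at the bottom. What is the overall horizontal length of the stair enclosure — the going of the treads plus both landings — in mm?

8258 mm

3894 / 179 = 21.754 → round up to 22 risers.
Riser R = 3894 / 22 = 177 mm, within the 179 mm limit.
T = 643 − 2·177 = 289 mm, which satisfies the 224 mm minimum.
22 risers give 21 treads; going = 21 × 289 = 6069 mm.
Add landings: 6069 + 951 + 1238 = 8258 mm.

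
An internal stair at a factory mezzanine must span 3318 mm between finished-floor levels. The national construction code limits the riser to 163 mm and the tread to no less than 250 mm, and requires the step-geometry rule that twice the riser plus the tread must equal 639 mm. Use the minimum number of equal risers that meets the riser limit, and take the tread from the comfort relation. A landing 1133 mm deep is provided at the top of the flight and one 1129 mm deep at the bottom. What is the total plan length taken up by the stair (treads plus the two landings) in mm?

3318 / 163 = 20.356 → round up to 21 risers.
Each riser is 3318/21 = 158 mm (≤ 163 mm).
From 2R + T = 639: T = 639 − 316 = 323 mm.
Treads = 21 − 1 = 20; going = 20 × 323 = 6460 mm.
Add landings: 6460 + 1133 + 1129 = 8722 mm.

8722 mm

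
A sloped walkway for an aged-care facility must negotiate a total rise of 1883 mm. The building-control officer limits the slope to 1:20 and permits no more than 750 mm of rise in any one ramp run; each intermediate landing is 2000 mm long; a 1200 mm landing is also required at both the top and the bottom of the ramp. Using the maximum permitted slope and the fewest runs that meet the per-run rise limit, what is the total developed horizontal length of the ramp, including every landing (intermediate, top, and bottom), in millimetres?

44060 mm

⌈1883/750⌉ = 3 ramp runs. That means 2 intermediate landings.
Horizontal run for 1883 mm of rise at 1:20 is 1883 × 20 = 37660 mm.
2 intermediate landings contribute 2 × 2000 = 4000 mm.
Top and bottom landings: 2 × 1200 = 2400 mm.
Total = 37660 + 4000 + 2400 = 44060 mm.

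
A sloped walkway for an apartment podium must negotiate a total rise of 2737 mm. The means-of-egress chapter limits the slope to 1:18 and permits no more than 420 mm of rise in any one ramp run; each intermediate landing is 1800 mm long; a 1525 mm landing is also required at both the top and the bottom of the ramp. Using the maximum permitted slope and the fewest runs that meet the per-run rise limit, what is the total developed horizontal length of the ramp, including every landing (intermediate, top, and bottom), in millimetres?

63116 mm

At most 420 each: 2737/420 = 6.52, giving 7 ramp runs. That means 6 intermediate landings.
Horizontal run for 2737 mm of rise at 1:18 is 2737 × 18 = 49266 mm.
6 intermediate landings contribute 6 × 1800 = 10800 mm.
Top and bottom landings: 2 × 1525 = 3050 mm.
Total = 49266 + 10800 + 3050 = 63116 mm.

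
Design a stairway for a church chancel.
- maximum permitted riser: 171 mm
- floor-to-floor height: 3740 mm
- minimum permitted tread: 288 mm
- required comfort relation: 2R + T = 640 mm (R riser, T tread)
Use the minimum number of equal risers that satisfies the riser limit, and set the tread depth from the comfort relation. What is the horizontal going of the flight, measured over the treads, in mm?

6300 mm

⌈3740/171⌉ = 22 risers.
Each riser is 3740/22 = 170 mm (≤ 171 mm).
Tread T = 640 − 2 × 170 = 300 mm (≥ 288 mm).
22 risers give 21 treads; going = 21 × 300 = 6300 mm.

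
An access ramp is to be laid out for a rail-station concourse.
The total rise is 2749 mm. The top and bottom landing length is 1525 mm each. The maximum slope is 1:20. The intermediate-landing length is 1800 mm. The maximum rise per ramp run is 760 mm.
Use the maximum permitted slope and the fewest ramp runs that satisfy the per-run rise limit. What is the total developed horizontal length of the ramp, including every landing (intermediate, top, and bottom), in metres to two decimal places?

63.43 m

2749 / 760 = 3.62, so 4 ramp runs are needed. That means 3 intermediate landings.
Horizontal run for 2749 mm of rise at 1:20 is 2749 × 20 = 54980 mm.
Intermediate landings: 3 × 1800 = 5400 mm.
Top and bottom landings: 2 × 1525 = 3050 mm.
Total = 54980 + 5400 + 3050 = 63430 mm.
= 63.43 m.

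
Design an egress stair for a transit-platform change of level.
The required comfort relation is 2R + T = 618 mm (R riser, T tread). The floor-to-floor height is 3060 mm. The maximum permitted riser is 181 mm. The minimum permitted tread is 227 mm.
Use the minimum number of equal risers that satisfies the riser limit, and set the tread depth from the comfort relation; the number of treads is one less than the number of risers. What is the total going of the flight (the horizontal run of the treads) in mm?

At most 181 each: 3060/181 = 16.91, giving 17 risers.
Riser R = 3060 / 17 = 180 mm, within the 181 mm limit.
From 2R + T = 618: T = 618 − 360 = 258 mm.
17 risers give 16 treads; going = 16 × 258 = 4128 mm.

4128 mm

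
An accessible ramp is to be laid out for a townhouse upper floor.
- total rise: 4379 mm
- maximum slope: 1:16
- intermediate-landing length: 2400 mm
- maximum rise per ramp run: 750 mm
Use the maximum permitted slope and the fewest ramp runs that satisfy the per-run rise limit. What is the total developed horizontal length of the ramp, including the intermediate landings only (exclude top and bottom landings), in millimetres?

82064 mm

4379 / 750 = 5.84, so 6 ramp runs are needed. That means 5 intermediate landings.
Ramp run (horizontal) at 1:16: 4379 × 16 = 70064 mm.
5 intermediate landings contribute 5 × 2400 = 12000 mm.
Total developed length = 70064 + 12000 = 82064 mm.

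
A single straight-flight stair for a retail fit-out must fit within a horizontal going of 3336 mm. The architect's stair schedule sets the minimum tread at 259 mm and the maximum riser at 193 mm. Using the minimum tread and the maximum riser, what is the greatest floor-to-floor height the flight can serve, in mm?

2509 mm

3336 / 259 = 12.88, so 12 treads fit.
Risers = treads + 1 = 13.
Maximum height = 13 × 193 = 2509 mm.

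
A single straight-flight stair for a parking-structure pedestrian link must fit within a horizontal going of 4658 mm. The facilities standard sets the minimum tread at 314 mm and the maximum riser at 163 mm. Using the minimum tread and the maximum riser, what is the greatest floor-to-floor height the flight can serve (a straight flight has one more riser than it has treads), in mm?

2445 mm

Treads that fit: ⌊4658 / 314⌋ = 14.
Risers = treads + 1 = 15.
Maximum height = 15 × 163 = 2445 mm.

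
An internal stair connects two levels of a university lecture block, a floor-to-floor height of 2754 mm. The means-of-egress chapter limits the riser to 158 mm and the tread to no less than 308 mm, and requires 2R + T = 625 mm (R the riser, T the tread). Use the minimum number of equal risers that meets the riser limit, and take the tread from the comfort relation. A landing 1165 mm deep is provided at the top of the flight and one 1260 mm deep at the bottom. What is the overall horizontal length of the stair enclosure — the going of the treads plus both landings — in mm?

2754 / 158 = 17.430 → round up to 18 risers.
R = 2754 ÷ 18 = 153 mm.
From 2R + T = 625: T = 625 − 306 = 319 mm.
Going = (18 − 1) × 319 = 5423 mm.
Enclosure = 5423 + 1165 + 1260 = 7848 mm.

7848 mm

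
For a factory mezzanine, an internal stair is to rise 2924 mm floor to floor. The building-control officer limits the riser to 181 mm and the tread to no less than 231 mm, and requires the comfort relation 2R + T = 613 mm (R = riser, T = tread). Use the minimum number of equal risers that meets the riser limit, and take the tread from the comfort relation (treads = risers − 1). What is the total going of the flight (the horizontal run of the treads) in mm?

2924 / 181 = 16.15, so 17 risers are needed.
Riser R = 2924 / 17 = 172 mm, within the 181 mm limit.
Tread T = 613 − 2 × 172 = 269 mm (≥ 231 mm).
Treads = 17 − 1 = 16; going = 16 × 269 = 4304 mm.

4304 mm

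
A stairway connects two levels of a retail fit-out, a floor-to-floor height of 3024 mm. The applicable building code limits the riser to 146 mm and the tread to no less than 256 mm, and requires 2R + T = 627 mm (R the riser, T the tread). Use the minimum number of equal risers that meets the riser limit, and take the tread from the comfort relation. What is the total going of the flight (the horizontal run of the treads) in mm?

6780 mm

3024 / 146 = 20.71, so 21 risers are needed.
R = 3024 ÷ 21 = 144 mm.
T = 627 − 2·144 = 339 mm, which satisfies the 256 mm minimum.
Treads = 21 − 1 = 20; going = 20 × 339 = 6780 mm.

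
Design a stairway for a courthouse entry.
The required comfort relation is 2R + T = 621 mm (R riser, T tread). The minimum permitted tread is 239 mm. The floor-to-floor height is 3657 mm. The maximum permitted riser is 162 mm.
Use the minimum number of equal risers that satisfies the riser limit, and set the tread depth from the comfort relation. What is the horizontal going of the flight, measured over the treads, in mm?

At most 162 each: 3657/162 = 22.57, giving 23 risers.
Riser R = 3657 / 23 = 159 mm, within the 162 mm limit.
From 2R + T = 621: T = 621 − 318 = 303 mm.
Treads = 23 − 1 = 22; going = 22 × 303 = 6666 mm.

6666 mm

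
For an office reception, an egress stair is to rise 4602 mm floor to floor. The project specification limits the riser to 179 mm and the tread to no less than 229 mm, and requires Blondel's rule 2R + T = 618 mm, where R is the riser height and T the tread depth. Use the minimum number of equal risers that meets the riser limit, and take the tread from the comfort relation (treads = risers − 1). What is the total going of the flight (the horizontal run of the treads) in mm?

6600 mm

⌈4602/179⌉ = 26 risers.
Each riser is 4602/26 = 177 mm (≤ 179 mm).
From 2R + T = 618: T = 618 − 354 = 264 mm.
26 risers give 25 treads; going = 25 × 264 = 6600 mm.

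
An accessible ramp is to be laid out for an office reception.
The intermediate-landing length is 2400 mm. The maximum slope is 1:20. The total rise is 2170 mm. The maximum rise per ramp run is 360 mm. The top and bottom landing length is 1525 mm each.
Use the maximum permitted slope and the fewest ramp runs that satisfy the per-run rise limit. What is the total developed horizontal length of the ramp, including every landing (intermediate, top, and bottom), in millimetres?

60850 mm

At most 360 each: 2170/360 = 6.03, giving 7 ramp runs. That means 6 intermediate landings.
Ramp run (horizontal) at 1:20: 2170 × 20 = 43400 mm.
Intermediate landings: 6 × 2400 = 14400 mm.
Top and bottom landings: 2 × 1525 = 3050 mm.
Total = 43400 + 14400 + 3050 = 60850 mm.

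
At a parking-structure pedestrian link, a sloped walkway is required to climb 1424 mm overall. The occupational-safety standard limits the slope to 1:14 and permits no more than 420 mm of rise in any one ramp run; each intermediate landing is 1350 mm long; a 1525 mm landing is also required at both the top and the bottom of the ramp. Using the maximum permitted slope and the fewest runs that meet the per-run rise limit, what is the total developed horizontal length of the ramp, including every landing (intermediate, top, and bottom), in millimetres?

27036 mm

1424 / 420 = 3.39, so 4 ramp runs are needed. That means 3 intermediate landings.
Ramp run (horizontal) at 1:14: 1424 × 14 = 19936 mm.
Intermediate landings: 3 × 1350 = 4050 mm.
Top and bottom landings: 2 × 1525 = 3050 mm.
Total = 19936 + 4050 + 3050 = 27036 mm.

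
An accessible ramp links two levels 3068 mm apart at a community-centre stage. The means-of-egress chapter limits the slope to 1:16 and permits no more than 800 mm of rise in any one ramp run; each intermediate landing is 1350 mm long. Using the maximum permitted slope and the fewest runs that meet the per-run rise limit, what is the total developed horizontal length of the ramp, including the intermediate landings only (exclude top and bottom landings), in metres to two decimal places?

53.14 m

⌈3068/800⌉ = 4 ramp runs. That means 3 intermediate landings.
Horizontal run for 3068 mm of rise at 1:16 is 3068 × 16 = 49088 mm.
3 intermediate landings contribute 3 × 1350 = 4050 mm.
Total developed length = 49088 + 4050 = 53138 mm.
= 53.14 m.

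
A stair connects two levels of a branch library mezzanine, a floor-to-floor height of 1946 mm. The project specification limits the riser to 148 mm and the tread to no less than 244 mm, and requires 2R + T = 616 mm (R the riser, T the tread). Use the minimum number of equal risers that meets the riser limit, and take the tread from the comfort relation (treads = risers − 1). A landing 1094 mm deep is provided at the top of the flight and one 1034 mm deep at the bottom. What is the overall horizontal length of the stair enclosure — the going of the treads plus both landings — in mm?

1946 / 148 = 13.15, so 14 risers are needed.
Each riser is 1946/14 = 139 mm (≤ 148 mm).
Tread T = 616 − 2 × 139 = 338 mm (≥ 244 mm).
Treads = 14 − 1 = 13; going = 13 × 338 = 4394 mm.
Enclosure = 4394 + 1094 + 1034 = 6522 mm.

6522 mm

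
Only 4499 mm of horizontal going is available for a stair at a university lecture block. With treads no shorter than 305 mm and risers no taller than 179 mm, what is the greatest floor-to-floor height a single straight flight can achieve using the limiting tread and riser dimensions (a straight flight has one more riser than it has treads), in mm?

Treads that fit: ⌊4499 / 305⌋ = 14.
Risers = treads + 1 = 15.
Maximum height = 15 × 179 = 2685 mm.

2685 mm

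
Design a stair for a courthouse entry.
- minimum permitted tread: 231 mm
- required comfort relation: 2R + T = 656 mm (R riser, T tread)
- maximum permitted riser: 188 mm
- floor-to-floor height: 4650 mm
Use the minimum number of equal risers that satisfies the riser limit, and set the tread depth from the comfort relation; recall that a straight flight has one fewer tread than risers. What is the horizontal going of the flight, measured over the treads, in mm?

4650 / 188 = 24.734 → round up to 25 risers.
R = 4650 ÷ 25 = 186 mm.
From 2R + T = 656: T = 656 − 372 = 284 mm.
Treads = 25 − 1 = 24; going = 24 × 284 = 6816 mm.

6816 mm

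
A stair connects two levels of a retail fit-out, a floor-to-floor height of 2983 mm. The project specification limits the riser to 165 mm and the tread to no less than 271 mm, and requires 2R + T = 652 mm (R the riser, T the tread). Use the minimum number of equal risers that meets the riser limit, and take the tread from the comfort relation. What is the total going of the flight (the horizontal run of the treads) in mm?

6084 mm

2983 / 165 = 18.079 → round up to 19 risers.
R = 2983 ÷ 19 = 157 mm.
Tread T = 652 − 2 × 157 = 338 mm (≥ 271 mm).
Going = (19 − 1) × 338 = 6084 mm.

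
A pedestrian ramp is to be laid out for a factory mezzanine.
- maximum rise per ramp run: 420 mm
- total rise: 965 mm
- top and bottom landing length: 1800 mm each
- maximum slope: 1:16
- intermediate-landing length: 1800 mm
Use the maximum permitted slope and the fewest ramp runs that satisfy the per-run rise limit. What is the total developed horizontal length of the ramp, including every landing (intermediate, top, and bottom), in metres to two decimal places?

22.64 m

⌈965/420⌉ = 3 ramp runs. That means 2 intermediate landings.
Horizontal run for 965 mm of rise at 1:16 is 965 × 16 = 15440 mm.
Intermediate landings: 2 × 1800 = 3600 mm.
Top and bottom landings: 2 × 1800 = 3600 mm.
Total = 15440 + 3600 + 3600 = 22640 mm.
= 22.64 m.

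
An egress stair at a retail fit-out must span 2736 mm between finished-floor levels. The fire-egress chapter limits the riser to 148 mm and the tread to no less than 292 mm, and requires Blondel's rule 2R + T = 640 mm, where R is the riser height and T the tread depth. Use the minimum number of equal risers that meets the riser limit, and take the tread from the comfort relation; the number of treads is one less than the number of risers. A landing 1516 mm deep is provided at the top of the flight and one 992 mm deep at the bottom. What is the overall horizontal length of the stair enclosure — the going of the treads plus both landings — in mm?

At most 148 each: 2736/148 = 18.49, giving 19 risers.
R = 2736 ÷ 19 = 144 mm.
T = 640 − 2·144 = 352 mm, which satisfies the 292 mm minimum.
19 risers give 18 treads; going = 18 × 352 = 6336 mm.
Enclosure = 6336 + 1516 + 992 = 8844 mm.

8844 mm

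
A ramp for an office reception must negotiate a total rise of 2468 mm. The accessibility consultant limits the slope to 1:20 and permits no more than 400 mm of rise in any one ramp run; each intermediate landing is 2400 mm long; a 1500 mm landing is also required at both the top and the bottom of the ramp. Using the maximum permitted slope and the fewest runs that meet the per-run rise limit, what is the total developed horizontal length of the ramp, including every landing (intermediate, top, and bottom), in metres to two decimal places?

66.76 m

⌈2468/400⌉ = 7 ramp runs. That means 6 intermediate landings.
Ramp run (horizontal) at 1:20: 2468 × 20 = 49360 mm.
Intermediate landings: 6 × 2400 = 14400 mm.
Top and bottom landings: 2 × 1500 = 3000 mm.
Total = 49360 + 14400 + 3000 = 66760 mm.
= 66.76 m.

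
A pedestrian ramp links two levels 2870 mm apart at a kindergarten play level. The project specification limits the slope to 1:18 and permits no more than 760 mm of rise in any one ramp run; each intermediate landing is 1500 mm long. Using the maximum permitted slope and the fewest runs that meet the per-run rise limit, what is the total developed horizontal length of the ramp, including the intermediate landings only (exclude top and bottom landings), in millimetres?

⌈2870/760⌉ = 4 ramp runs. That means 3 intermediate landings.
Horizontal run for 2870 mm of rise at 1:18 is 2870 × 18 = 51660 mm.
3 intermediate landings contribute 3 × 1500 = 4500 mm.
Developed length = 51660 + 4500 = 56160 mm.

56160 mm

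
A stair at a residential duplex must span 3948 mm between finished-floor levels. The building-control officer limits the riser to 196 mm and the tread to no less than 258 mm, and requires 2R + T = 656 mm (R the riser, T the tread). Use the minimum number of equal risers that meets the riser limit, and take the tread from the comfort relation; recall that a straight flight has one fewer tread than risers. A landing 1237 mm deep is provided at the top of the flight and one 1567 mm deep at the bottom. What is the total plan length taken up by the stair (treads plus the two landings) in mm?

⌈3948/196⌉ = 21 risers.
Each riser is 3948/21 = 188 mm (≤ 196 mm).
Tread T = 656 − 2 × 188 = 280 mm (≥ 258 mm).
Treads = 21 − 1 = 20; going = 20 × 280 = 5600 mm.
Add landings: 5600 + 1237 + 1567 = 8404 mm.

8404 mm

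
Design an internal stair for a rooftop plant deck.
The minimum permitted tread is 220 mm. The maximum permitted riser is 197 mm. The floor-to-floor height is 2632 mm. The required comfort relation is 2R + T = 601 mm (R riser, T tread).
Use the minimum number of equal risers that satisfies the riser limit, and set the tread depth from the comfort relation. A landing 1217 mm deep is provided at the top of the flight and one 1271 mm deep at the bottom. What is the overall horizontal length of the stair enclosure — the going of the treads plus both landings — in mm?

2632 / 197 = 13.36, so 14 risers are needed.
Each riser is 2632/14 = 188 mm (≤ 197 mm).
Tread T = 601 − 2 × 188 = 225 mm (≥ 220 mm).
Treads = 14 − 1 = 13; going = 13 × 225 = 2925 mm.
Add landings: 2925 + 1217 + 1271 = 5413 mm.

5413 mm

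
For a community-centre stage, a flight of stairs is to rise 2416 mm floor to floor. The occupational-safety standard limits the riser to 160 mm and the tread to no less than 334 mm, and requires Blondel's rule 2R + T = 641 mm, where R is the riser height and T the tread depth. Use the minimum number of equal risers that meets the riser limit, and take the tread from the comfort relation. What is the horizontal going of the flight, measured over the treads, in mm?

5085 mm

2416 / 160 = 15.10, so 16 risers are needed.
R = 2416 ÷ 16 = 151 mm.
Tread T = 641 − 2 × 151 = 339 mm (≥ 334 mm).
16 risers give 15 treads; going = 15 × 339 = 5085 mm.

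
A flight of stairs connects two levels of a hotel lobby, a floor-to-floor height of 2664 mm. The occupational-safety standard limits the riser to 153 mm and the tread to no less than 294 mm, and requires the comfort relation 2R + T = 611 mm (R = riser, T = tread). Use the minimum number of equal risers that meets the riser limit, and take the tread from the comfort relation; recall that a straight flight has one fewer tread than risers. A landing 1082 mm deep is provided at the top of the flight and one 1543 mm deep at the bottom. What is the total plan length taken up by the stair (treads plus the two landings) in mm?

7980 mm

At most 153 each: 2664/153 = 17.41, giving 18 risers.
Each riser is 2664/18 = 148 mm (≤ 153 mm).
T = 611 − 2·148 = 315 mm, which satisfies the 294 mm minimum.
18 risers give 17 treads; going = 17 × 315 = 5355 mm.
Enclosure = 5355 + 1082 + 1543 = 7980 mm.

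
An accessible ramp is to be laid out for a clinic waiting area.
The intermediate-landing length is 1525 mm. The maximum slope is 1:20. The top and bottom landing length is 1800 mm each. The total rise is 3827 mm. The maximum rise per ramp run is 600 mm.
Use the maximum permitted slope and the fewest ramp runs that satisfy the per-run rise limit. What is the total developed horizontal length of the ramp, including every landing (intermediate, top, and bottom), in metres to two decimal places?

89.29 m

3827 / 600 = 6.378 → round up to 7 ramp runs. That means 6 intermediate landings.
Horizontal run for 3827 mm of rise at 1:20 is 3827 × 20 = 76540 mm.
6 intermediate landings contribute 6 × 1525 = 9150 mm.
Top and bottom landings: 2 × 1800 = 3600 mm.
Total = 76540 + 9150 + 3600 = 89290 mm.
= 89.29 m.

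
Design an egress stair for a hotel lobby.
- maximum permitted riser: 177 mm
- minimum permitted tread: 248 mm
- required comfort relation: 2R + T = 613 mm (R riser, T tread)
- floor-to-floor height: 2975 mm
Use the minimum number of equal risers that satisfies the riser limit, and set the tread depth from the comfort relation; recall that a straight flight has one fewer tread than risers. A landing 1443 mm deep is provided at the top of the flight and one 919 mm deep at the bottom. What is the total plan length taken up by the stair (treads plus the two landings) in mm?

6570 mm

At most 177 each: 2975/177 = 16.81, giving 17 risers.
Each riser is 2975/17 = 175 mm (≤ 177 mm).
From 2R + T = 613: T = 613 − 350 = 263 mm.
Going = (17 − 1) × 263 = 4208 mm.
Add landings: 4208 + 1443 + 919 = 6570 mm.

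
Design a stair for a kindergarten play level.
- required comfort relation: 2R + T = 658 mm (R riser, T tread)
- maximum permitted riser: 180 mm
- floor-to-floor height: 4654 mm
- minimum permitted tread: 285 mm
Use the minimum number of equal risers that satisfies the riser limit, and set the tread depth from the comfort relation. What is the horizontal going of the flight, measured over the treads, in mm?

7500 mm

4654 / 180 = 25.856 → round up to 26 risers.
R = 4654 ÷ 26 = 179 mm.
From 2R + T = 658: T = 658 − 358 = 300 mm.
26 risers give 25 treads; going = 25 × 300 = 7500 mm.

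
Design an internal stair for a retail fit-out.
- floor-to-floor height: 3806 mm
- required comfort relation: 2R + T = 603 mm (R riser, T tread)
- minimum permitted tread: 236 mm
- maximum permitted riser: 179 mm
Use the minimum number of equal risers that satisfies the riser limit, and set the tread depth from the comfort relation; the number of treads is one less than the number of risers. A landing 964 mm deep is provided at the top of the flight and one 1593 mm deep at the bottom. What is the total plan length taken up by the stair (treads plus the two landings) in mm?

7954 mm

At most 179 each: 3806/179 = 21.26, giving 22 risers.
Each riser is 3806/22 = 173 mm (≤ 179 mm).
From 2R + T = 603: T = 603 − 346 = 257 mm.
Going = (22 − 1) × 257 = 5397 mm.
Add landings: 5397 + 964 + 1593 = 7954 mm.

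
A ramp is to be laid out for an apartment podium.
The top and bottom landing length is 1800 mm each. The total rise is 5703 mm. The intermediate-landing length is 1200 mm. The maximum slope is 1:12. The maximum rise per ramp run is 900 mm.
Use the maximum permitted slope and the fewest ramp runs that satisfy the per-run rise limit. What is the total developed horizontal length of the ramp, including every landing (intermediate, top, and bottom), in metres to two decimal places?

At most 900 each: 5703/900 = 6.34, giving 7 ramp runs. That means 6 intermediate landings.
Ramp run (horizontal) at 1:12: 5703 × 12 = 68436 mm.
6 intermediate landings contribute 6 × 1200 = 7200 mm.
Top and bottom landings: 2 × 1800 = 3600 mm.
Total = 68436 + 7200 + 3600 = 79236 mm.
= 79.24 m.

79.24 m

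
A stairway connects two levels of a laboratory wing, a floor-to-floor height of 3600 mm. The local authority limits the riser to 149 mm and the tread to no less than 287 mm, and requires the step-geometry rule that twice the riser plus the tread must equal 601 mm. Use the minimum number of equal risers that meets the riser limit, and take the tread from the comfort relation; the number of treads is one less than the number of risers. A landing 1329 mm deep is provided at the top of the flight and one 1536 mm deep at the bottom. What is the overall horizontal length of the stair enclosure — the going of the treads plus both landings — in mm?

10377 mm

3600 / 149 = 24.161 → round up to 25 risers.
Each riser is 3600/25 = 144 mm (≤ 149 mm).
Tread T = 601 − 2 × 144 = 313 mm (≥ 287 mm).
Going = (25 − 1) × 313 = 7512 mm.
Enclosure = 7512 + 1329 + 1536 = 10377 mm.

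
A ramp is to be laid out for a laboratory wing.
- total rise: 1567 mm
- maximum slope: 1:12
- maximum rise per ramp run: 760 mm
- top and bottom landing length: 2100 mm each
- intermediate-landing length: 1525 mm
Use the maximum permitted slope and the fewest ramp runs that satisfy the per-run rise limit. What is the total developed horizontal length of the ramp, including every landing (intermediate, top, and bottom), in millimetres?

26054 mm

⌈1567/760⌉ = 3 ramp runs. That means 2 intermediate landings.
Horizontal run for 1567 mm of rise at 1:12 is 1567 × 12 = 18804 mm.
Intermediate landings: 2 × 1525 = 3050 mm.
Top and bottom landings: 2 × 2100 = 4200 mm.
Total = 18804 + 3050 + 4200 = 26054 mm.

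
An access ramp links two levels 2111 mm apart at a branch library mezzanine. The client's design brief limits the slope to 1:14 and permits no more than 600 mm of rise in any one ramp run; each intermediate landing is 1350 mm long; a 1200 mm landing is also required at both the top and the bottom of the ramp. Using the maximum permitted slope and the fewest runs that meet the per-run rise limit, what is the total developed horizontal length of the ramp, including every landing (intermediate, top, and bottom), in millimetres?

At most 600 each: 2111/600 = 3.52, giving 4 ramp runs. That means 3 intermediate landings.
Ramp run (horizontal) at 1:14: 2111 × 14 = 29554 mm.
Intermediate landings: 3 × 1350 = 4050 mm.
Top and bottom landings: 2 × 1200 = 2400 mm.
Total = 29554 + 4050 + 2400 = 36004 mm.

36004 mm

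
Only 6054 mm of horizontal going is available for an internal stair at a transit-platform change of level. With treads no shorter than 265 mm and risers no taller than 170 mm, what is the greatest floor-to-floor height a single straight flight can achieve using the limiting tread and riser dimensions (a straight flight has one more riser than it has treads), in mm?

Treads that fit: ⌊6054 / 265⌋ = 22.
Risers = treads + 1 = 23.
Maximum height = 23 × 170 = 3910 mm.

3910 mm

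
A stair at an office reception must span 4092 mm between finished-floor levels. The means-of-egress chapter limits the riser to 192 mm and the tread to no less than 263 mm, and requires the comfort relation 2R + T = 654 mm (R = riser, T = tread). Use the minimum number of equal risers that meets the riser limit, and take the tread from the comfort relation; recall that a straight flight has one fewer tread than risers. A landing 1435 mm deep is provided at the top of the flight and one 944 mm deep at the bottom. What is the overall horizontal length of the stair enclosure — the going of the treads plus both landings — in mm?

8301 mm

⌈4092/192⌉ = 22 risers.
Each riser is 4092/22 = 186 mm (≤ 192 mm).
From 2R + T = 654: T = 654 − 372 = 282 mm.
Going = (22 − 1) × 282 = 5922 mm.
Add landings: 5922 + 1435 + 944 = 8301 mm.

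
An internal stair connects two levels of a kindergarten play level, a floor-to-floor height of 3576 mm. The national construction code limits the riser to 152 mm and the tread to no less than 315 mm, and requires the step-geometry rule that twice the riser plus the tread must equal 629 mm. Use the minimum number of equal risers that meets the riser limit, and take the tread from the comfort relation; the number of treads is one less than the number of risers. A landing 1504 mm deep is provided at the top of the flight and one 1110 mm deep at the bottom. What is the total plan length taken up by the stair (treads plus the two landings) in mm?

10227 mm

⌈3576/152⌉ = 24 risers.
R = 3576 ÷ 24 = 149 mm.
T = 629 − 2·149 = 331 mm, which satisfies the 315 mm minimum.
Treads = 24 − 1 = 23; going = 23 × 331 = 7613 mm.
Enclosure = 7613 + 1504 + 1110 = 10227 mm.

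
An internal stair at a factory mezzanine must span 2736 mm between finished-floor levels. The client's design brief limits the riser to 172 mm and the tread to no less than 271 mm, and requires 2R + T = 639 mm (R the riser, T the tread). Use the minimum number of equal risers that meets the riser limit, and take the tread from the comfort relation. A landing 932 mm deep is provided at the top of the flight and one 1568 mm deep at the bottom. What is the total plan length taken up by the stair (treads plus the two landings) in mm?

2736 / 172 = 15.91, so 16 risers are needed.
Riser R = 2736 / 16 = 171 mm, within the 172 mm limit.
T = 639 − 2·171 = 297 mm, which satisfies the 271 mm minimum.
Going = (16 − 1) × 297 = 4455 mm.
Enclosure = 4455 + 932 + 1568 = 6955 mm.

6955 mm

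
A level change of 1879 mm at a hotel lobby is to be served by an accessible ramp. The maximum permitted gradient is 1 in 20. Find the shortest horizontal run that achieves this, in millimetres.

37580 mm

Run = rise × 20 = 1879 × 20 = 37580 mm.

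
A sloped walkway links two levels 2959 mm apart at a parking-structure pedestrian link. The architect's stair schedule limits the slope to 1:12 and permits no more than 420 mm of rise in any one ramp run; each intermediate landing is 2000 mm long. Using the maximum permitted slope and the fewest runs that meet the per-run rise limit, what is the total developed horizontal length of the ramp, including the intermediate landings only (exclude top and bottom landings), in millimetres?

49508 mm

2959 / 420 = 7.05, so 8 ramp runs are needed. That means 7 intermediate landings.
Ramp run (horizontal) at 1:12: 2959 × 12 = 35508 mm.
7 intermediate landings contribute 7 × 2000 = 14000 mm.
Developed length = 35508 + 14000 = 49508 mm.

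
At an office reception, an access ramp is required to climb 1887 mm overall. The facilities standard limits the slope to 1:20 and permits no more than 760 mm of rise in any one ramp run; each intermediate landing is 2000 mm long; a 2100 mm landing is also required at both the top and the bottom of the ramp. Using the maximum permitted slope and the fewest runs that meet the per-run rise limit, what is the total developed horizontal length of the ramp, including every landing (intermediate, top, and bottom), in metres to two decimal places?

1887 / 760 = 2.48, so 3 ramp runs are needed. That means 2 intermediate landings.
Ramp run (horizontal) at 1:20: 1887 × 20 = 37740 mm.
2 intermediate landings contribute 2 × 2000 = 4000 mm.
Top and bottom landings: 2 × 2100 = 4200 mm.
Total = 37740 + 4000 + 4200 = 45940 mm.
= 45.94 m.

45.94 m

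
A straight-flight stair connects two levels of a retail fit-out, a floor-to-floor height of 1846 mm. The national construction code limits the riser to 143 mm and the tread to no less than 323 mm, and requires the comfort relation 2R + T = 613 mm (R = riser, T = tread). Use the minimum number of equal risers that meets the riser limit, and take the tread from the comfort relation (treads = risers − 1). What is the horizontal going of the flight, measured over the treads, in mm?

3948 mm

At most 143 each: 1846/143 = 12.91, giving 13 risers.
R = 1846 ÷ 13 = 142 mm.
Tread T = 613 − 2 × 142 = 329 mm (≥ 323 mm).
Going = (13 − 1) × 329 = 3948 mm.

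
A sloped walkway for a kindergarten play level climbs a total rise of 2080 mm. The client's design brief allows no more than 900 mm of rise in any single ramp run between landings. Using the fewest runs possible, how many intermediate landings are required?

2 intermediate landings

2080 / 900 = 2.311 → round up to 3 ramp runs.
3 runs are separated by 2 intermediate landings.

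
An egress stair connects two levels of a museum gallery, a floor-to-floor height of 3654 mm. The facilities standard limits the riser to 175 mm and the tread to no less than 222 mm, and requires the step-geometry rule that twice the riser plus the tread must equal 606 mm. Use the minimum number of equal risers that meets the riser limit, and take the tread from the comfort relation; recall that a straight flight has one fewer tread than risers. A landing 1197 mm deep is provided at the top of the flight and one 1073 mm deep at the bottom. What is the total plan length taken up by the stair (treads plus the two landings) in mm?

3654 / 175 = 20.880 → round up to 21 risers.
Each riser is 3654/21 = 174 mm (≤ 175 mm).
T = 606 − 2·174 = 258 mm, which satisfies the 222 mm minimum.
Going = (21 − 1) × 258 = 5160 mm.
Enclosure = 5160 + 1197 + 1073 = 7430 mm.

7430 mm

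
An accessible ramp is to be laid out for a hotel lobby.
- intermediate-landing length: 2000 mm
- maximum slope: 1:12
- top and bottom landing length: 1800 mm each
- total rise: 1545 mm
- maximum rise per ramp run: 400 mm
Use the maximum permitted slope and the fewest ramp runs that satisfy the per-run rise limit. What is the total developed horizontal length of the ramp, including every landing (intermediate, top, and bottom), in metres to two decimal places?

28.14 m

1545 / 400 = 3.86, so 4 ramp runs are needed. That means 3 intermediate landings.
Horizontal run for 1545 mm of rise at 1:12 is 1545 × 12 = 18540 mm.
3 intermediate landings contribute 3 × 2000 = 6000 mm.
Top and bottom landings: 2 × 1800 = 3600 mm.
Total = 18540 + 6000 + 3600 = 28140 mm.
= 28.14 m.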